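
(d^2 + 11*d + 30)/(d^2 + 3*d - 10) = (d + 6)/(d - 2)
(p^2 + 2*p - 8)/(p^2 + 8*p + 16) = (p - 2)/(p + 4)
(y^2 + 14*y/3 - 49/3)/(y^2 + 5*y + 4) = (3*y^2 + 14*y - 49)/(3*(y^2 + 5*y + 4))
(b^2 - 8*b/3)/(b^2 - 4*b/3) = (3*b - 8)/(3*b - 4)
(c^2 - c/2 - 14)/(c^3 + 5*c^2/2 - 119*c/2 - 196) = (c - 4)/(c^2 - c - 56)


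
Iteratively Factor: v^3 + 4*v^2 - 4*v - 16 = (v + 2)*(v^2 + 2*v - 8) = (v + 2)*(v + 4)*(v - 2)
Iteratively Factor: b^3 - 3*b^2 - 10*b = (b + 2)*(b^2 - 5*b) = b*(b + 2)*(b - 5)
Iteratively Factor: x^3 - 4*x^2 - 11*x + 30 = (x + 3)*(x^2 - 7*x + 10) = (x - 2)*(x + 3)*(x - 5)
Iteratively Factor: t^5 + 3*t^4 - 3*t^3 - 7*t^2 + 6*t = (t + 2)*(t^4 + t^3 - 5*t^2 + 3*t) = (t + 2)*(t + 3)*(t^3 - 2*t^2 + t) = (t - 1)*(t + 2)*(t + 3)*(t^2 - t) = (t - 1)^2*(t + 2)*(t + 3)*(t)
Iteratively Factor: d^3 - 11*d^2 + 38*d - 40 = (d - 5)*(d^2 - 6*d + 8) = (d - 5)*(d - 4)*(d - 2)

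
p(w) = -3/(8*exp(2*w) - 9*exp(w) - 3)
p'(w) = -3*(-16*exp(2*w) + 9*exp(w))/(8*exp(2*w) - 9*exp(w) - 3)^2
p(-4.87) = 0.98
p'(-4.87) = -0.02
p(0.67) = -0.30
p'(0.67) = 1.31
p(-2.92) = 0.87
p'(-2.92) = -0.11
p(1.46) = -0.03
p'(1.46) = 0.07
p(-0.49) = 0.54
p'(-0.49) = 0.05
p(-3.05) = 0.88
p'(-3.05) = -0.10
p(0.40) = -2.18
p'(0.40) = 35.05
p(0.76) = -0.21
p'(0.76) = 0.79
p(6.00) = 0.00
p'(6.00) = 0.00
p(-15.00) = 1.00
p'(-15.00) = 0.00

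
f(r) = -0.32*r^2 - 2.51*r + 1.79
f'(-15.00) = 7.09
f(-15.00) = -32.56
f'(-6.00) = 1.33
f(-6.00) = 5.33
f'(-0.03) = -2.49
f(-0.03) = 1.87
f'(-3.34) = -0.37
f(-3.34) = 6.60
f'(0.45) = -2.80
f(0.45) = 0.60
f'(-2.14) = -1.14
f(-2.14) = 5.70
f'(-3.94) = 0.01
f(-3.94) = 6.71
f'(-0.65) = -2.09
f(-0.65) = 3.29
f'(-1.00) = -1.87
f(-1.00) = 3.98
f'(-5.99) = 1.32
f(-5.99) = 5.34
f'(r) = -0.64*r - 2.51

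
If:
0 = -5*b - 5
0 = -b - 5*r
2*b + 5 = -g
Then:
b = -1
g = -3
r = 1/5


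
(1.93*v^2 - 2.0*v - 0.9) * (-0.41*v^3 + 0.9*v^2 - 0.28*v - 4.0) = -0.7913*v^5 + 2.557*v^4 - 1.9714*v^3 - 7.97*v^2 + 8.252*v + 3.6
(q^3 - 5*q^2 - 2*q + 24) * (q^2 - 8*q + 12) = q^5 - 13*q^4 + 50*q^3 - 20*q^2 - 216*q + 288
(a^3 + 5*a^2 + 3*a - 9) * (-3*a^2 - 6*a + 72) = -3*a^5 - 21*a^4 + 33*a^3 + 369*a^2 + 270*a - 648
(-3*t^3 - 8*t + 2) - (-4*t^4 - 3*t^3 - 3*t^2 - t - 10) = 4*t^4 + 3*t^2 - 7*t + 12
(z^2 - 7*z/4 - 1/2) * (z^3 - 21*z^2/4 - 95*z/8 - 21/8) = z^5 - 7*z^4 - 51*z^3/16 + 665*z^2/32 + 337*z/32 + 21/16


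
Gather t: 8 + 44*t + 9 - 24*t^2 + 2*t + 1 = -24*t^2 + 46*t + 18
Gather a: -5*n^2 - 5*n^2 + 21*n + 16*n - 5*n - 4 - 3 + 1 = -10*n^2 + 32*n - 6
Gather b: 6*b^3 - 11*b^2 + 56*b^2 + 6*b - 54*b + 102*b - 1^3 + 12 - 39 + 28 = 6*b^3 + 45*b^2 + 54*b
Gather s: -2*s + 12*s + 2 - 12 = 10*s - 10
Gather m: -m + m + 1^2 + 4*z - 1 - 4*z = 0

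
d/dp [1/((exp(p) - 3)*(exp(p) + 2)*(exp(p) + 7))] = (-(exp(p) - 3)*(exp(p) + 2) - (exp(p) - 3)*(exp(p) + 7) - (exp(p) + 2)*(exp(p) + 7))*exp(p)/((exp(p) - 3)^2*(exp(p) + 2)^2*(exp(p) + 7)^2)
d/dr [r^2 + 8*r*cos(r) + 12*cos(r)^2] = -8*r*sin(r) + 2*r - 12*sin(2*r) + 8*cos(r)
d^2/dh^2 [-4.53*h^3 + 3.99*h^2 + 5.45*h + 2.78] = 7.98 - 27.18*h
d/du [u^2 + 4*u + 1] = 2*u + 4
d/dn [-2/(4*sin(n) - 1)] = 8*cos(n)/(4*sin(n) - 1)^2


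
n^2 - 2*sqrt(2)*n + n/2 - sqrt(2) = (n + 1/2)*(n - 2*sqrt(2))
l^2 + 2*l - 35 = (l - 5)*(l + 7)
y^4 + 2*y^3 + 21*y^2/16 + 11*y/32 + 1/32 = (y + 1/4)^2*(y + 1/2)*(y + 1)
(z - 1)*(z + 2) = z^2 + z - 2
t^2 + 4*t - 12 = (t - 2)*(t + 6)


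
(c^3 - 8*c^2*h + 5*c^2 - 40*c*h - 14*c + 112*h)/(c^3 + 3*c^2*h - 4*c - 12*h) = (c^2 - 8*c*h + 7*c - 56*h)/(c^2 + 3*c*h + 2*c + 6*h)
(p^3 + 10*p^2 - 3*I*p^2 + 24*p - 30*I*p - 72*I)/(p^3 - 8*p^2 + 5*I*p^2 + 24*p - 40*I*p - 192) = (p^2 + 10*p + 24)/(p^2 + 8*p*(-1 + I) - 64*I)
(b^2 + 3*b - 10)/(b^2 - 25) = (b - 2)/(b - 5)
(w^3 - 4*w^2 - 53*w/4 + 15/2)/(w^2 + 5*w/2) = w - 13/2 + 3/w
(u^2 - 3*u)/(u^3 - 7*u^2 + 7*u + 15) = u/(u^2 - 4*u - 5)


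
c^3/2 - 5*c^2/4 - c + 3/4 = (c/2 + 1/2)*(c - 3)*(c - 1/2)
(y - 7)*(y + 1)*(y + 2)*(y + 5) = y^4 + y^3 - 39*y^2 - 109*y - 70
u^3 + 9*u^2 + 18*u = u*(u + 3)*(u + 6)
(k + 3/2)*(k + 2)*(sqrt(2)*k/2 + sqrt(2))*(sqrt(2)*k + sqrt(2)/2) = k^4 + 6*k^3 + 51*k^2/4 + 11*k + 3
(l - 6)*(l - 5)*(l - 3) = l^3 - 14*l^2 + 63*l - 90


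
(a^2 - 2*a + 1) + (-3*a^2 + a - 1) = -2*a^2 - a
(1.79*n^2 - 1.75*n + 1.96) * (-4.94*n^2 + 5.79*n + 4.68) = -8.8426*n^4 + 19.0091*n^3 - 11.4377*n^2 + 3.1584*n + 9.1728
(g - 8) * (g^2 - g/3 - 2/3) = g^3 - 25*g^2/3 + 2*g + 16/3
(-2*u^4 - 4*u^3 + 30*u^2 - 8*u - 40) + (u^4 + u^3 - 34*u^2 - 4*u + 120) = -u^4 - 3*u^3 - 4*u^2 - 12*u + 80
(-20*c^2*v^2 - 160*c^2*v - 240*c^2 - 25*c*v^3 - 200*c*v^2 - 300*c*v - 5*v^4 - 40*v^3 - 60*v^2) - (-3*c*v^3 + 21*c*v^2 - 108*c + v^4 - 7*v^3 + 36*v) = -20*c^2*v^2 - 160*c^2*v - 240*c^2 - 22*c*v^3 - 221*c*v^2 - 300*c*v + 108*c - 6*v^4 - 33*v^3 - 60*v^2 - 36*v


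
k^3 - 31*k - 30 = (k - 6)*(k + 1)*(k + 5)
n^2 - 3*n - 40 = (n - 8)*(n + 5)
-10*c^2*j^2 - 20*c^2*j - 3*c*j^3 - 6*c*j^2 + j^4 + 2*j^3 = j*(-5*c + j)*(2*c + j)*(j + 2)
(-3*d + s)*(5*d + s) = -15*d^2 + 2*d*s + s^2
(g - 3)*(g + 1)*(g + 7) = g^3 + 5*g^2 - 17*g - 21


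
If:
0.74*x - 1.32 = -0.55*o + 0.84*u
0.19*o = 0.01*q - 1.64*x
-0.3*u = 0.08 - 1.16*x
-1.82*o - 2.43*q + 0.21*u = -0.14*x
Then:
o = 1.28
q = -1.05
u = -0.87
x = -0.16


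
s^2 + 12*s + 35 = (s + 5)*(s + 7)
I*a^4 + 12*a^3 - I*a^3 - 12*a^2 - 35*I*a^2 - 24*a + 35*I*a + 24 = (a - 8*I)*(a - 3*I)*(a - I)*(I*a - I)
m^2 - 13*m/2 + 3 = (m - 6)*(m - 1/2)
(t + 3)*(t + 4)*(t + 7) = t^3 + 14*t^2 + 61*t + 84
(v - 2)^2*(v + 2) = v^3 - 2*v^2 - 4*v + 8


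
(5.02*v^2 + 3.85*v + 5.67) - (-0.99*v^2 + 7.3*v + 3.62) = 6.01*v^2 - 3.45*v + 2.05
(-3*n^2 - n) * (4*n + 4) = -12*n^3 - 16*n^2 - 4*n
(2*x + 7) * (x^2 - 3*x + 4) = 2*x^3 + x^2 - 13*x + 28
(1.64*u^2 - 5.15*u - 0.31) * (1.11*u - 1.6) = 1.8204*u^3 - 8.3405*u^2 + 7.8959*u + 0.496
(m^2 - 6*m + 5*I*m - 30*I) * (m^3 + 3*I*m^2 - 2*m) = m^5 - 6*m^4 + 8*I*m^4 - 17*m^3 - 48*I*m^3 + 102*m^2 - 10*I*m^2 + 60*I*m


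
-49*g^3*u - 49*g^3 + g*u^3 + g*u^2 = (-7*g + u)*(7*g + u)*(g*u + g)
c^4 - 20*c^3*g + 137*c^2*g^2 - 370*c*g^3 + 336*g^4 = (c - 8*g)*(c - 7*g)*(c - 3*g)*(c - 2*g)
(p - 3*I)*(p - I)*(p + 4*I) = p^3 + 13*p - 12*I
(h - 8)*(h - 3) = h^2 - 11*h + 24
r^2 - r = r*(r - 1)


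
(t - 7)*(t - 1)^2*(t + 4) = t^4 - 5*t^3 - 21*t^2 + 53*t - 28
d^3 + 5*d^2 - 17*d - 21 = (d - 3)*(d + 1)*(d + 7)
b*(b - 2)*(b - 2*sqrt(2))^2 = b^4 - 4*sqrt(2)*b^3 - 2*b^3 + 8*b^2 + 8*sqrt(2)*b^2 - 16*b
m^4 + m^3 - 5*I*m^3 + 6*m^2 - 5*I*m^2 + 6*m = m*(m + 1)*(m - 6*I)*(m + I)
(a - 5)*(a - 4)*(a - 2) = a^3 - 11*a^2 + 38*a - 40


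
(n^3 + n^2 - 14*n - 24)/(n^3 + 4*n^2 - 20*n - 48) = (n + 3)/(n + 6)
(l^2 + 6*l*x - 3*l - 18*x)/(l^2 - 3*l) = (l + 6*x)/l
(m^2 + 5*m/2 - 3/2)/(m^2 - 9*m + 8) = (2*m^2 + 5*m - 3)/(2*(m^2 - 9*m + 8))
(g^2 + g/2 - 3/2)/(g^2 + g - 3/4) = 2*(g - 1)/(2*g - 1)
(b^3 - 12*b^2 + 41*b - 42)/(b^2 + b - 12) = (b^2 - 9*b + 14)/(b + 4)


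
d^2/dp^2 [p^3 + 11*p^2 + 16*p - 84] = 6*p + 22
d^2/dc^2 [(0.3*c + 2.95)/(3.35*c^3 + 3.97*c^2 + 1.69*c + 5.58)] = (20.2005*c^5 + 421.2156*c^4 + 633.79604*c^3 + 311.88168*c^2 - 251.98617*c - 119.50747)/(37.595375*c^9 + 133.659975*c^8 + 215.29512*c^7 + 385.292353*c^6 + 553.878828*c^5 + 487.400637*c^4 + 542.374993*c^3 + 418.645638*c^2 + 157.861548*c + 173.741112)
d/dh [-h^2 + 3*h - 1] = 3 - 2*h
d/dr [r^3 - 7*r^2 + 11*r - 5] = 3*r^2 - 14*r + 11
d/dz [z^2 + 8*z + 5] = 2*z + 8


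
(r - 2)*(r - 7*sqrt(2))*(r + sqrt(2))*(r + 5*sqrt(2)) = r^4 - 2*r^3 - sqrt(2)*r^3 - 74*r^2 + 2*sqrt(2)*r^2 - 70*sqrt(2)*r + 148*r + 140*sqrt(2)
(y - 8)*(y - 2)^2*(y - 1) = y^4 - 13*y^3 + 48*y^2 - 68*y + 32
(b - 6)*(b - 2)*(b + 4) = b^3 - 4*b^2 - 20*b + 48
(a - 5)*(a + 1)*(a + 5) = a^3 + a^2 - 25*a - 25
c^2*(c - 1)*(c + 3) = c^4 + 2*c^3 - 3*c^2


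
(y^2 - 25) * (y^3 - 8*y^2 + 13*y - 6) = y^5 - 8*y^4 - 12*y^3 + 194*y^2 - 325*y + 150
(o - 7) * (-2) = 14 - 2*o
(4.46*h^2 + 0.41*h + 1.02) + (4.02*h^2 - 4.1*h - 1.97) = 8.48*h^2 - 3.69*h - 0.95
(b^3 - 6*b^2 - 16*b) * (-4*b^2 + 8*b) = -4*b^5 + 32*b^4 + 16*b^3 - 128*b^2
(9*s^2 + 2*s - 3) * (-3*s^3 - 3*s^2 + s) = -27*s^5 - 33*s^4 + 12*s^3 + 11*s^2 - 3*s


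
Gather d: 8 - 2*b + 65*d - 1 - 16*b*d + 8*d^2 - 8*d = -2*b + 8*d^2 + d*(57 - 16*b) + 7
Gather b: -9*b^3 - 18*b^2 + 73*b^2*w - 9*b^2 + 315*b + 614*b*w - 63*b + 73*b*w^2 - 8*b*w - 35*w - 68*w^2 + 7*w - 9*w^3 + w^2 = -9*b^3 + b^2*(73*w - 27) + b*(73*w^2 + 606*w + 252) - 9*w^3 - 67*w^2 - 28*w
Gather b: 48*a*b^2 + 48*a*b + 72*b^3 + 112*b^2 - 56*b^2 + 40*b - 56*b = 72*b^3 + b^2*(48*a + 56) + b*(48*a - 16)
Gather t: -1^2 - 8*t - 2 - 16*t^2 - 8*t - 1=-16*t^2 - 16*t - 4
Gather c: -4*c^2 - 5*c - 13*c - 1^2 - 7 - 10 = -4*c^2 - 18*c - 18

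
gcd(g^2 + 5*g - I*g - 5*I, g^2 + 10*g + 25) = g + 5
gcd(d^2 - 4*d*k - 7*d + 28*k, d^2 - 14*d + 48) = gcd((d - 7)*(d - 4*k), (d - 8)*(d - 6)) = 1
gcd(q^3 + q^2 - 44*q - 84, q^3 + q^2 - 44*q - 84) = q^3 + q^2 - 44*q - 84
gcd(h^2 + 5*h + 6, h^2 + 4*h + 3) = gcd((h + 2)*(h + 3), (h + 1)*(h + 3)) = h + 3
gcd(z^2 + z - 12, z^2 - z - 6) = z - 3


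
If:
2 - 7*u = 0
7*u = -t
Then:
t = -2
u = 2/7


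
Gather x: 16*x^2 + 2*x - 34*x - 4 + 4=16*x^2 - 32*x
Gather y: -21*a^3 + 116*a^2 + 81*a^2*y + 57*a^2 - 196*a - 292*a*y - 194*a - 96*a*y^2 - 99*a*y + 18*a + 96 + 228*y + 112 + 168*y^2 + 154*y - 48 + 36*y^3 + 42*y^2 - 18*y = -21*a^3 + 173*a^2 - 372*a + 36*y^3 + y^2*(210 - 96*a) + y*(81*a^2 - 391*a + 364) + 160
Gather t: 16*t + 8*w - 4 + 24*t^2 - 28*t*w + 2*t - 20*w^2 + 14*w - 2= 24*t^2 + t*(18 - 28*w) - 20*w^2 + 22*w - 6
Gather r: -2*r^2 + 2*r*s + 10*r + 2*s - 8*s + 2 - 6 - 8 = -2*r^2 + r*(2*s + 10) - 6*s - 12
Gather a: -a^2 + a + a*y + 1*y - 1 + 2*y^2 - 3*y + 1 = -a^2 + a*(y + 1) + 2*y^2 - 2*y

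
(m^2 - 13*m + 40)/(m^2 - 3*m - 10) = (m - 8)/(m + 2)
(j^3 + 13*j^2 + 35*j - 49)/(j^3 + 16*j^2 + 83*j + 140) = (j^2 + 6*j - 7)/(j^2 + 9*j + 20)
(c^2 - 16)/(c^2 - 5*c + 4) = (c + 4)/(c - 1)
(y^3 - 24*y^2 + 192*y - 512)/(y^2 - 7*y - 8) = (y^2 - 16*y + 64)/(y + 1)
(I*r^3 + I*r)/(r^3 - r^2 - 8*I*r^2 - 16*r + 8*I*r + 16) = I*r*(r^2 + 1)/(r^3 - r^2*(1 + 8*I) + 8*r*(-2 + I) + 16)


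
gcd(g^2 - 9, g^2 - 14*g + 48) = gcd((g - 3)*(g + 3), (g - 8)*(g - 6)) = 1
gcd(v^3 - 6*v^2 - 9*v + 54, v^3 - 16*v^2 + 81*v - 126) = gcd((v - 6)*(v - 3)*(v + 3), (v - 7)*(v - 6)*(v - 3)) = v^2 - 9*v + 18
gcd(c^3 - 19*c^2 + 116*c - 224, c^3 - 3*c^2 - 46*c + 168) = c - 4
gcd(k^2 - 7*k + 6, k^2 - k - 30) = k - 6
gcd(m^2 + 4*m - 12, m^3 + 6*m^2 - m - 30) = m - 2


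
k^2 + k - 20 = (k - 4)*(k + 5)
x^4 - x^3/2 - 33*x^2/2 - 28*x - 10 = (x - 5)*(x + 1/2)*(x + 2)^2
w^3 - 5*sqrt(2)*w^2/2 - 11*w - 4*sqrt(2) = (w - 4*sqrt(2))*(w + sqrt(2)/2)*(w + sqrt(2))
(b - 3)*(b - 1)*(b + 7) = b^3 + 3*b^2 - 25*b + 21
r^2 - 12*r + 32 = (r - 8)*(r - 4)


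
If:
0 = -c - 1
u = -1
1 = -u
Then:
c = -1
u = -1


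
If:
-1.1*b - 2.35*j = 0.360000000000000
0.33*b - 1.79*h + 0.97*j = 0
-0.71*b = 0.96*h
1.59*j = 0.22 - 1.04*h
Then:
No Solution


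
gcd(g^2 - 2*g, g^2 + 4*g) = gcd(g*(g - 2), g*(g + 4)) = g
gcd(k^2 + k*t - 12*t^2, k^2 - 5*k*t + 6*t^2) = -k + 3*t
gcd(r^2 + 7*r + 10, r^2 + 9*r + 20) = r + 5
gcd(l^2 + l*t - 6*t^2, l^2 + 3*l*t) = l + 3*t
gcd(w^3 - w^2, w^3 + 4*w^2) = w^2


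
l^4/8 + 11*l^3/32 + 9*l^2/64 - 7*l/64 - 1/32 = (l/4 + 1/4)*(l/2 + 1)*(l - 1/2)*(l + 1/4)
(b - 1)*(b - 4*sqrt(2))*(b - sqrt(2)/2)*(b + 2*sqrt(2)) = b^4 - 5*sqrt(2)*b^3/2 - b^3 - 14*b^2 + 5*sqrt(2)*b^2/2 + 8*sqrt(2)*b + 14*b - 8*sqrt(2)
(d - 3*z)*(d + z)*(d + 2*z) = d^3 - 7*d*z^2 - 6*z^3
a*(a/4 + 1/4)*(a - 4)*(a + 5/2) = a^4/4 - a^3/8 - 23*a^2/8 - 5*a/2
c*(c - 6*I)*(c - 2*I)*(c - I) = c^4 - 9*I*c^3 - 20*c^2 + 12*I*c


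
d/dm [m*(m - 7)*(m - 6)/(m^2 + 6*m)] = (m^2 + 12*m - 120)/(m^2 + 12*m + 36)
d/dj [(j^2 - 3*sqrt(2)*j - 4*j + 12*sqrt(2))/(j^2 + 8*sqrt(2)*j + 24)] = (4*j^2 + 11*sqrt(2)*j^2 - 24*sqrt(2)*j + 48*j - 288 - 72*sqrt(2))/(j^4 + 16*sqrt(2)*j^3 + 176*j^2 + 384*sqrt(2)*j + 576)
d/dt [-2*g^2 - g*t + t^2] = -g + 2*t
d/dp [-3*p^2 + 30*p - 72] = 30 - 6*p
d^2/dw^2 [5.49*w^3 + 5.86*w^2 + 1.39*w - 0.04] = 32.94*w + 11.72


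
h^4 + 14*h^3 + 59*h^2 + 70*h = h*(h + 2)*(h + 5)*(h + 7)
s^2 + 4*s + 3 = (s + 1)*(s + 3)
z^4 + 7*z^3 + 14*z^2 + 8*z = z*(z + 1)*(z + 2)*(z + 4)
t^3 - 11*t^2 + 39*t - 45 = (t - 5)*(t - 3)^2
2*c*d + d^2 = d*(2*c + d)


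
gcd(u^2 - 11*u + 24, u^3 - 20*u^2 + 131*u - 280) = u - 8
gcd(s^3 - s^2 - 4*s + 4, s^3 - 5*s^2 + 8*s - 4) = s^2 - 3*s + 2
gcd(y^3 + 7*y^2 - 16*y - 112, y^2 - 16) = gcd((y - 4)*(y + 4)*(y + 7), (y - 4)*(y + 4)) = y^2 - 16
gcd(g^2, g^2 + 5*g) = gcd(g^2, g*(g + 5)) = g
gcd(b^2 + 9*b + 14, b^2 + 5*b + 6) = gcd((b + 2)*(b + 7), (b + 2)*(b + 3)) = b + 2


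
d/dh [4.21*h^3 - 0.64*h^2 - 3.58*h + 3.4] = 12.63*h^2 - 1.28*h - 3.58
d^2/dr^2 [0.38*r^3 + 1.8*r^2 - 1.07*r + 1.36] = 2.28*r + 3.6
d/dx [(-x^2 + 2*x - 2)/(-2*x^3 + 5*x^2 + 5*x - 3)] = (-2*x^4 + 8*x^3 - 27*x^2 + 26*x + 4)/(4*x^6 - 20*x^5 + 5*x^4 + 62*x^3 - 5*x^2 - 30*x + 9)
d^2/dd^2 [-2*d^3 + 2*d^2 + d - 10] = 4 - 12*d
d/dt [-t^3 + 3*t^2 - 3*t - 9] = -3*t^2 + 6*t - 3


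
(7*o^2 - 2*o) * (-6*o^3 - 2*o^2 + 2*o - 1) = -42*o^5 - 2*o^4 + 18*o^3 - 11*o^2 + 2*o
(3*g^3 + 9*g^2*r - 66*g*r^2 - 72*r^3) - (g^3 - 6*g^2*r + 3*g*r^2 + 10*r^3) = 2*g^3 + 15*g^2*r - 69*g*r^2 - 82*r^3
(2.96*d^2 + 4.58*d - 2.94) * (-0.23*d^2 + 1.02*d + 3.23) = -0.6808*d^4 + 1.9658*d^3 + 14.9086*d^2 + 11.7946*d - 9.4962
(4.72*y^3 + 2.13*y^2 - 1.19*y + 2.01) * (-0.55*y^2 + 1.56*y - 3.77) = -2.596*y^5 + 6.1917*y^4 - 13.8171*y^3 - 10.992*y^2 + 7.6219*y - 7.5777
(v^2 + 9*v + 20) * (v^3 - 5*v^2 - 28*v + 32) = v^5 + 4*v^4 - 53*v^3 - 320*v^2 - 272*v + 640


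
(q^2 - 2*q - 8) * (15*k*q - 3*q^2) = 15*k*q^3 - 30*k*q^2 - 120*k*q - 3*q^4 + 6*q^3 + 24*q^2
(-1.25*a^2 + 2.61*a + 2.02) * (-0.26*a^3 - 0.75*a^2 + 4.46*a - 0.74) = 0.325*a^5 + 0.2589*a^4 - 8.0577*a^3 + 11.0506*a^2 + 7.0778*a - 1.4948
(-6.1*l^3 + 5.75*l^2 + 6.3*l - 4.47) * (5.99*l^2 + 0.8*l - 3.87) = -36.539*l^5 + 29.5625*l^4 + 65.944*l^3 - 43.9878*l^2 - 27.957*l + 17.2989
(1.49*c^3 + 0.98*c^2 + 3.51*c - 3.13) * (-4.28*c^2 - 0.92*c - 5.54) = -6.3772*c^5 - 5.5652*c^4 - 24.179*c^3 + 4.738*c^2 - 16.5658*c + 17.3402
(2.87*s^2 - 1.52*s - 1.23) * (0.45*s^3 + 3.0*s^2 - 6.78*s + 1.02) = 1.2915*s^5 + 7.926*s^4 - 24.5721*s^3 + 9.543*s^2 + 6.789*s - 1.2546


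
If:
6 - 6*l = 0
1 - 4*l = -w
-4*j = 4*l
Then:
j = -1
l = 1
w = 3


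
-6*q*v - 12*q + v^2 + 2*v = (-6*q + v)*(v + 2)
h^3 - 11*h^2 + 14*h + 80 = (h - 8)*(h - 5)*(h + 2)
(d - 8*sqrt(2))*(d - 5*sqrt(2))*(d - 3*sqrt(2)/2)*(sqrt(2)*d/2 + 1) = sqrt(2)*d^4/2 - 27*d^3/2 + 45*sqrt(2)*d^2 - d - 120*sqrt(2)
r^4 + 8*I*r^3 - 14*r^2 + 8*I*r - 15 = (r - I)*(r + I)*(r + 3*I)*(r + 5*I)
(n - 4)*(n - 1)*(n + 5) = n^3 - 21*n + 20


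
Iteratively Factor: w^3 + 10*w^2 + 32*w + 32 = (w + 4)*(w^2 + 6*w + 8) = (w + 2)*(w + 4)*(w + 4)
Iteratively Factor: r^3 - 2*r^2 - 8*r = (r + 2)*(r^2 - 4*r) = (r - 4)*(r + 2)*(r)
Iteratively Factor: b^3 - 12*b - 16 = (b - 4)*(b^2 + 4*b + 4) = (b - 4)*(b + 2)*(b + 2)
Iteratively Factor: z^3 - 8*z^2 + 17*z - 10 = (z - 5)*(z^2 - 3*z + 2) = (z - 5)*(z - 1)*(z - 2)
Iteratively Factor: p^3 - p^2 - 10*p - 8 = (p + 2)*(p^2 - 3*p - 4) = (p - 4)*(p + 2)*(p + 1)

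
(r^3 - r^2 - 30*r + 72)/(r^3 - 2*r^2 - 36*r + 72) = (r^2 - 7*r + 12)/(r^2 - 8*r + 12)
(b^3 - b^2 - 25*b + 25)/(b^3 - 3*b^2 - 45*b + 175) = (b^2 + 4*b - 5)/(b^2 + 2*b - 35)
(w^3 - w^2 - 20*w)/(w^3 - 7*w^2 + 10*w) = (w + 4)/(w - 2)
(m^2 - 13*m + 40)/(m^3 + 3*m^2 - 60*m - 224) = (m - 5)/(m^2 + 11*m + 28)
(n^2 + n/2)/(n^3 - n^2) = (n + 1/2)/(n*(n - 1))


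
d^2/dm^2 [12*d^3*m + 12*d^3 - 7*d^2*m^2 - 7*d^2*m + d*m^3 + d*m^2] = 2*d*(-7*d + 3*m + 1)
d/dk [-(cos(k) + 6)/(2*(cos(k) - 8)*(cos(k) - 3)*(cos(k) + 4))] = (-2*cos(k)^3 - 11*cos(k)^2 + 84*cos(k) + 216)*sin(k)/(2*(cos(k) - 8)^2*(cos(k) - 3)^2*(cos(k) + 4)^2)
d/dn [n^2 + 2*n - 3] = 2*n + 2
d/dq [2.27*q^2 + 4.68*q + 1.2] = 4.54*q + 4.68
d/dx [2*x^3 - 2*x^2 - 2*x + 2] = 6*x^2 - 4*x - 2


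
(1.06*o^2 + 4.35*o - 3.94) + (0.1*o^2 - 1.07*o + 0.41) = 1.16*o^2 + 3.28*o - 3.53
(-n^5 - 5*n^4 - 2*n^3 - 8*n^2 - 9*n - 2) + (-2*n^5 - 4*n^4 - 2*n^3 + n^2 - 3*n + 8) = -3*n^5 - 9*n^4 - 4*n^3 - 7*n^2 - 12*n + 6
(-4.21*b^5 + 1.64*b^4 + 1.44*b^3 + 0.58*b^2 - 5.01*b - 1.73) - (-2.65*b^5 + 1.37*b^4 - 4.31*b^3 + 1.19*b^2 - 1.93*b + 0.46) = -1.56*b^5 + 0.27*b^4 + 5.75*b^3 - 0.61*b^2 - 3.08*b - 2.19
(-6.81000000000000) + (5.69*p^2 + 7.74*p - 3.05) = 5.69*p^2 + 7.74*p - 9.86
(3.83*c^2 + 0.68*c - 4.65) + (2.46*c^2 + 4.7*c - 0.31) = 6.29*c^2 + 5.38*c - 4.96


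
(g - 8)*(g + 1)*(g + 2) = g^3 - 5*g^2 - 22*g - 16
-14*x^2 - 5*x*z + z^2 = (-7*x + z)*(2*x + z)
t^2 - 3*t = t*(t - 3)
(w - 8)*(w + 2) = w^2 - 6*w - 16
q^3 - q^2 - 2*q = q*(q - 2)*(q + 1)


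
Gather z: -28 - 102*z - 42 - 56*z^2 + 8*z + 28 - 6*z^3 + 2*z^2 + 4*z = -6*z^3 - 54*z^2 - 90*z - 42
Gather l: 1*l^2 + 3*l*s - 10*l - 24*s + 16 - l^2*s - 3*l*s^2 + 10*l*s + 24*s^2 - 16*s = l^2*(1 - s) + l*(-3*s^2 + 13*s - 10) + 24*s^2 - 40*s + 16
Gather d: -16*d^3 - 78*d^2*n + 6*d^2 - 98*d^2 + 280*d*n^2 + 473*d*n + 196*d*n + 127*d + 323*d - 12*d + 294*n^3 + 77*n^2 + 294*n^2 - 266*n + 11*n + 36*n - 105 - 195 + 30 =-16*d^3 + d^2*(-78*n - 92) + d*(280*n^2 + 669*n + 438) + 294*n^3 + 371*n^2 - 219*n - 270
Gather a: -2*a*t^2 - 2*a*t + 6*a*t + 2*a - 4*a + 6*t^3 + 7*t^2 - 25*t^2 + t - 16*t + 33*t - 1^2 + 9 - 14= a*(-2*t^2 + 4*t - 2) + 6*t^3 - 18*t^2 + 18*t - 6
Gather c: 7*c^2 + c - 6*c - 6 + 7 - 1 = 7*c^2 - 5*c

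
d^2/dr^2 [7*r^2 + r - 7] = 14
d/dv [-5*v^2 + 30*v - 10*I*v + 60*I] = -10*v + 30 - 10*I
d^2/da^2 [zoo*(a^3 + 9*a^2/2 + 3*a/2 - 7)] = zoo*(a + 1)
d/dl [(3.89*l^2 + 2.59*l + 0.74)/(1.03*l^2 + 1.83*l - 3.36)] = (4.451*l^2 - 27.6652*l - 10.0566)/(1.0609*l^4 + 3.7698*l^3 - 3.5727*l^2 - 12.2976*l + 11.2896)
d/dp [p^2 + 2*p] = 2*p + 2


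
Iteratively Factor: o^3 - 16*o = (o)*(o^2 - 16) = o*(o + 4)*(o - 4)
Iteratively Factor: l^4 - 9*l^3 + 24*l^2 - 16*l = (l)*(l^3 - 9*l^2 + 24*l - 16) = l*(l - 4)*(l^2 - 5*l + 4) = l*(l - 4)*(l - 1)*(l - 4)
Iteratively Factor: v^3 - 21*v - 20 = (v - 5)*(v^2 + 5*v + 4) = (v - 5)*(v + 4)*(v + 1)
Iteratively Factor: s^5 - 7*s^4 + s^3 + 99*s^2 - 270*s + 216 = (s - 3)*(s^4 - 4*s^3 - 11*s^2 + 66*s - 72) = (s - 3)*(s + 4)*(s^3 - 8*s^2 + 21*s - 18) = (s - 3)^2*(s + 4)*(s^2 - 5*s + 6) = (s - 3)^2*(s - 2)*(s + 4)*(s - 3)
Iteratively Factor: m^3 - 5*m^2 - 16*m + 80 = (m - 5)*(m^2 - 16) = (m - 5)*(m - 4)*(m + 4)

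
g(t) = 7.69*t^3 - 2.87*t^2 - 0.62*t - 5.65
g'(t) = 23.07*t^2 - 5.74*t - 0.62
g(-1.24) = -23.96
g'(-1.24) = 41.97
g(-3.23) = -292.73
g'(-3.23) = 258.61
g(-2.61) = -160.31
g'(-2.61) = 171.52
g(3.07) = 187.90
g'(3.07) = 199.19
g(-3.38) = -333.29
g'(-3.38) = 282.34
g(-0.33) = -6.03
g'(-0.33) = 3.79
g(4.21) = 514.69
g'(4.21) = 384.11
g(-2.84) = -203.19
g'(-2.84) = 201.75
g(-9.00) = -5838.55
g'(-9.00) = 1919.71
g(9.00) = 5362.31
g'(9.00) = 1816.39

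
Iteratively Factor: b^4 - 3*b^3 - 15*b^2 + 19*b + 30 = (b - 5)*(b^3 + 2*b^2 - 5*b - 6) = (b - 5)*(b + 1)*(b^2 + b - 6) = (b - 5)*(b - 2)*(b + 1)*(b + 3)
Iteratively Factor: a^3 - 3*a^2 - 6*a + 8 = (a - 1)*(a^2 - 2*a - 8) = (a - 1)*(a + 2)*(a - 4)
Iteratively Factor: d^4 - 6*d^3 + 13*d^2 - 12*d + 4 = (d - 2)*(d^3 - 4*d^2 + 5*d - 2) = (d - 2)^2*(d^2 - 2*d + 1) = (d - 2)^2*(d - 1)*(d - 1)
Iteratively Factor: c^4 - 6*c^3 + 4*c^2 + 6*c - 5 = (c + 1)*(c^3 - 7*c^2 + 11*c - 5) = (c - 1)*(c + 1)*(c^2 - 6*c + 5) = (c - 1)^2*(c + 1)*(c - 5)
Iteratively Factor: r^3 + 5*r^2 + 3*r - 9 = (r - 1)*(r^2 + 6*r + 9) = (r - 1)*(r + 3)*(r + 3)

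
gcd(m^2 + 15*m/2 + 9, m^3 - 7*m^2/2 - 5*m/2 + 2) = 1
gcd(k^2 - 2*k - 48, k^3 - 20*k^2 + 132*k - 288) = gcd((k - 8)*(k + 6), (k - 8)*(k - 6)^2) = k - 8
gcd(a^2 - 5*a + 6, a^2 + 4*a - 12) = a - 2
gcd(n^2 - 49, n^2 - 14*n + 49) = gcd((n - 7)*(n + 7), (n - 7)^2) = n - 7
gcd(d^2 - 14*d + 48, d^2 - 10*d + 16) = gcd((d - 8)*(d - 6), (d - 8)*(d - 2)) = d - 8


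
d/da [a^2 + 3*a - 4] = 2*a + 3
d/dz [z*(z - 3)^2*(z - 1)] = 4*z^3 - 21*z^2 + 30*z - 9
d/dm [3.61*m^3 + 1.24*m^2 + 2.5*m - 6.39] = 10.83*m^2 + 2.48*m + 2.5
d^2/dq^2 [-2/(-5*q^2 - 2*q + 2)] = 4*(-25*q^2 - 10*q + 4*(5*q + 1)^2 + 10)/(5*q^2 + 2*q - 2)^3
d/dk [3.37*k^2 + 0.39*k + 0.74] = 6.74*k + 0.39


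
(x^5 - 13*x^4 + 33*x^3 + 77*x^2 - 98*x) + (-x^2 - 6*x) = x^5 - 13*x^4 + 33*x^3 + 76*x^2 - 104*x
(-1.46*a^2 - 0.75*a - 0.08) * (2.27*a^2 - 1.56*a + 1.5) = -3.3142*a^4 + 0.5751*a^3 - 1.2016*a^2 - 1.0002*a - 0.12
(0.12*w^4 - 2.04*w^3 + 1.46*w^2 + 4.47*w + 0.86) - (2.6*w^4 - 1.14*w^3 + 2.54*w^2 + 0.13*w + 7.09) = -2.48*w^4 - 0.9*w^3 - 1.08*w^2 + 4.34*w - 6.23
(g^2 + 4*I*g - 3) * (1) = g^2 + 4*I*g - 3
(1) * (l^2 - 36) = l^2 - 36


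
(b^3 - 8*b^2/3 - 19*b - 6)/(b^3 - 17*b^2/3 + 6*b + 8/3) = (b^2 - 3*b - 18)/(b^2 - 6*b + 8)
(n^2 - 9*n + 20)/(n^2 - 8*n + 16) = (n - 5)/(n - 4)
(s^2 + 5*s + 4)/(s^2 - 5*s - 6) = (s + 4)/(s - 6)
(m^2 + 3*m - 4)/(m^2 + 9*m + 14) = (m^2 + 3*m - 4)/(m^2 + 9*m + 14)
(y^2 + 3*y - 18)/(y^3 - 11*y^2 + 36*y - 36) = (y + 6)/(y^2 - 8*y + 12)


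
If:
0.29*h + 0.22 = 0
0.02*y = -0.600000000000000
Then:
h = -0.76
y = -30.00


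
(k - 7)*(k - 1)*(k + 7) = k^3 - k^2 - 49*k + 49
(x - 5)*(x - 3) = x^2 - 8*x + 15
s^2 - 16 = (s - 4)*(s + 4)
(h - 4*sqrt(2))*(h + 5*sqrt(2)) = h^2 + sqrt(2)*h - 40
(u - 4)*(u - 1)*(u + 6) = u^3 + u^2 - 26*u + 24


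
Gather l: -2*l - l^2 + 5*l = -l^2 + 3*l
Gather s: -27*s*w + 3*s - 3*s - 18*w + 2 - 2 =-27*s*w - 18*w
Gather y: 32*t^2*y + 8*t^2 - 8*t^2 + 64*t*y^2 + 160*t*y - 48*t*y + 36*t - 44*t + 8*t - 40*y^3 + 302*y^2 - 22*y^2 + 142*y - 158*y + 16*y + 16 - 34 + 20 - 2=-40*y^3 + y^2*(64*t + 280) + y*(32*t^2 + 112*t)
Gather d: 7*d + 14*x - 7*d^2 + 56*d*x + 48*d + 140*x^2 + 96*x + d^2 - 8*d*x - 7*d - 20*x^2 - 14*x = -6*d^2 + d*(48*x + 48) + 120*x^2 + 96*x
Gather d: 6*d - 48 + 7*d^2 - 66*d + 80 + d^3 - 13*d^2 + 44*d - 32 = d^3 - 6*d^2 - 16*d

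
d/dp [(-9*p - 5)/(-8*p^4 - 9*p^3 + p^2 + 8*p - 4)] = (72*p^4 + 81*p^3 - 9*p^2 - 72*p - (9*p + 5)*(32*p^3 + 27*p^2 - 2*p - 8) + 36)/(8*p^4 + 9*p^3 - p^2 - 8*p + 4)^2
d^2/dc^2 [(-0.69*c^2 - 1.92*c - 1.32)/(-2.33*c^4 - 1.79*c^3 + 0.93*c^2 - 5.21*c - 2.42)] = (22.475646*c^8 + 142.348554*c^7 + 278.858844*c^6 + 76.59486*c^5 - 291.739122*c^4 - 255.234114*c^3 - 99.091476*c^2 - 46.75572*c + 37.268352)/(12.649337*c^12 + 29.153193*c^11 + 7.250028*c^10 + 67.31654*c^9 + 166.896108*c^8 + 47.545866*c^7 + 128.692758*c^6 + 311.373396*c^5 + 106.895439*c^4 + 102.515873*c^3 + 180.72681*c^2 + 91.535532*c + 14.172488)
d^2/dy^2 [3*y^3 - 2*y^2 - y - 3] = 18*y - 4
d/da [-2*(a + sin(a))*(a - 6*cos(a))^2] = 2*(a - 6*cos(a))*(-2*(a + sin(a))*(6*sin(a) + 1) - (a - 6*cos(a))*(cos(a) + 1))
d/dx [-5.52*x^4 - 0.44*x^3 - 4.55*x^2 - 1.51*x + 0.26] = -22.08*x^3 - 1.32*x^2 - 9.1*x - 1.51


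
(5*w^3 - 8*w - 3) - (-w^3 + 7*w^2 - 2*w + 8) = 6*w^3 - 7*w^2 - 6*w - 11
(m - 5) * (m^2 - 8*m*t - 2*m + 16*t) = m^3 - 8*m^2*t - 7*m^2 + 56*m*t + 10*m - 80*t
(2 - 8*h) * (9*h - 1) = -72*h^2 + 26*h - 2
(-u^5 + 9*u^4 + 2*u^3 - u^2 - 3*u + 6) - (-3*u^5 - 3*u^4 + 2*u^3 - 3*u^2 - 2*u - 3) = 2*u^5 + 12*u^4 + 2*u^2 - u + 9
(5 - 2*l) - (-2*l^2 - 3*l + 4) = 2*l^2 + l + 1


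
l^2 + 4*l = l*(l + 4)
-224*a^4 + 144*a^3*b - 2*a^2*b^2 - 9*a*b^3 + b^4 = (-7*a + b)*(-4*a + b)*(-2*a + b)*(4*a + b)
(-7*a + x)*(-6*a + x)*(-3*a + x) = -126*a^3 + 81*a^2*x - 16*a*x^2 + x^3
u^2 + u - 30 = (u - 5)*(u + 6)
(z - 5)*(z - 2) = z^2 - 7*z + 10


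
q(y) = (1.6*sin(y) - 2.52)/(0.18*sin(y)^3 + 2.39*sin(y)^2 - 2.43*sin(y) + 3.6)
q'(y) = (1.6*sin(y) - 2.52)*(-0.54*sin(y)^2*cos(y) - 4.78*sin(y)*cos(y) + 2.43*cos(y))/(0.18*sin(y)^3 + 2.39*sin(y)^2 - 2.43*sin(y) + 3.6)^2 + 1.6*cos(y)/(0.18*sin(y)^3 + 2.39*sin(y)^2 - 2.43*sin(y) + 3.6)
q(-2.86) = -0.67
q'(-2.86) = 0.19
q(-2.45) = -0.58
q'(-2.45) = 0.19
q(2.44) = -0.48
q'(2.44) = -0.50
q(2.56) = -0.54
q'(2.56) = -0.50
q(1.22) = -0.28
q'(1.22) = 0.22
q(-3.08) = -0.70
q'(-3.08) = 0.08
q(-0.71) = -0.58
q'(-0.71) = -0.18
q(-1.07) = -0.53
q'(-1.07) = -0.11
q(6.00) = -0.67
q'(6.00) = -0.19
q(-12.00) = -0.55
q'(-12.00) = 0.49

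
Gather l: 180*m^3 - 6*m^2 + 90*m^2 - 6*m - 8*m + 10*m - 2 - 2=180*m^3 + 84*m^2 - 4*m - 4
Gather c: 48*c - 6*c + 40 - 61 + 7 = 42*c - 14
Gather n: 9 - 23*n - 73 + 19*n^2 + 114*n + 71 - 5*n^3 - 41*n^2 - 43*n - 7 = -5*n^3 - 22*n^2 + 48*n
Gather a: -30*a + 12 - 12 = -30*a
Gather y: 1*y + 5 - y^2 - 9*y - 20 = -y^2 - 8*y - 15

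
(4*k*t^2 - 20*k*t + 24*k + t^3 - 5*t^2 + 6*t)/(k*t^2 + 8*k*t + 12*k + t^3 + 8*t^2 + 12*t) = (4*k*t^2 - 20*k*t + 24*k + t^3 - 5*t^2 + 6*t)/(k*t^2 + 8*k*t + 12*k + t^3 + 8*t^2 + 12*t)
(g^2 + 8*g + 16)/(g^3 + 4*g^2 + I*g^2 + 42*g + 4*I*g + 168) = (g + 4)/(g^2 + I*g + 42)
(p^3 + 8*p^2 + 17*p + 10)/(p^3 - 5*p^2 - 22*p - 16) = (p + 5)/(p - 8)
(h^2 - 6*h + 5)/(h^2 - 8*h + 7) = (h - 5)/(h - 7)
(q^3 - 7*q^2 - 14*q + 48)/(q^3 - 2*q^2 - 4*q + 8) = (q^2 - 5*q - 24)/(q^2 - 4)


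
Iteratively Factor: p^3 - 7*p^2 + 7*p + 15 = (p + 1)*(p^2 - 8*p + 15) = (p - 3)*(p + 1)*(p - 5)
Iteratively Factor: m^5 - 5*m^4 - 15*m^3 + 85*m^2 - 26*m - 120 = (m - 3)*(m^4 - 2*m^3 - 21*m^2 + 22*m + 40) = (m - 3)*(m + 1)*(m^3 - 3*m^2 - 18*m + 40) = (m - 3)*(m + 1)*(m + 4)*(m^2 - 7*m + 10) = (m - 5)*(m - 3)*(m + 1)*(m + 4)*(m - 2)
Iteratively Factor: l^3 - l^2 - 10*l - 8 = (l + 1)*(l^2 - 2*l - 8) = (l - 4)*(l + 1)*(l + 2)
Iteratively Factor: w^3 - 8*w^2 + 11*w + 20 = (w + 1)*(w^2 - 9*w + 20) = (w - 4)*(w + 1)*(w - 5)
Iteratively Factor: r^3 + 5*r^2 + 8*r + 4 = (r + 2)*(r^2 + 3*r + 2) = (r + 1)*(r + 2)*(r + 2)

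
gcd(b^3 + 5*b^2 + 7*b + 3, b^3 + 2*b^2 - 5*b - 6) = b^2 + 4*b + 3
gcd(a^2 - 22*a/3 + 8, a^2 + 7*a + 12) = 1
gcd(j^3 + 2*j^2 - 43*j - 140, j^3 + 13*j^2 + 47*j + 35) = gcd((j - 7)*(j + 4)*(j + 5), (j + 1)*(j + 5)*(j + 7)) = j + 5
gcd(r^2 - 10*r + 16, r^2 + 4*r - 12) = r - 2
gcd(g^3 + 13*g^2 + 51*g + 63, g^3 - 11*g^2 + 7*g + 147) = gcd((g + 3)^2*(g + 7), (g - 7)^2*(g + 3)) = g + 3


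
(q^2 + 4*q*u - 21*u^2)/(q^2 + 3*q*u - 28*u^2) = (q - 3*u)/(q - 4*u)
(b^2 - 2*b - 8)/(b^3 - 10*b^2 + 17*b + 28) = (b + 2)/(b^2 - 6*b - 7)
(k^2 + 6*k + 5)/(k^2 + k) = (k + 5)/k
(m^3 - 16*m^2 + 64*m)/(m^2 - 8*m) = m - 8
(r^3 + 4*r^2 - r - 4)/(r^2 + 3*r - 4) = r + 1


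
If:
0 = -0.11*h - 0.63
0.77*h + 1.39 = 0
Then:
No Solution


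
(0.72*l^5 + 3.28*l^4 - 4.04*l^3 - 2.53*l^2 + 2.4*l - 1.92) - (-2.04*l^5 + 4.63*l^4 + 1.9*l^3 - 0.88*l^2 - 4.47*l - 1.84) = 2.76*l^5 - 1.35*l^4 - 5.94*l^3 - 1.65*l^2 + 6.87*l - 0.0799999999999998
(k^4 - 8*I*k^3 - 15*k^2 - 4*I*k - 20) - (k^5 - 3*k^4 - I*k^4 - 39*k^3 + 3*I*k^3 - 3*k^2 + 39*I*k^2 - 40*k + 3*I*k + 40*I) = -k^5 + 4*k^4 + I*k^4 + 39*k^3 - 11*I*k^3 - 12*k^2 - 39*I*k^2 + 40*k - 7*I*k - 20 - 40*I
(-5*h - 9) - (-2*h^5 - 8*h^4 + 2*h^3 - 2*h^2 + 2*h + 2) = 2*h^5 + 8*h^4 - 2*h^3 + 2*h^2 - 7*h - 11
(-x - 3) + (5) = 2 - x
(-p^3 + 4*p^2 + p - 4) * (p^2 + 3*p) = -p^5 + p^4 + 13*p^3 - p^2 - 12*p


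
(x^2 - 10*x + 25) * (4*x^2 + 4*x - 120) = 4*x^4 - 36*x^3 - 60*x^2 + 1300*x - 3000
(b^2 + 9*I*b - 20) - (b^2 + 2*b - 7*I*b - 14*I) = -2*b + 16*I*b - 20 + 14*I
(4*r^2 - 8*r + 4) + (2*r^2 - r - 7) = 6*r^2 - 9*r - 3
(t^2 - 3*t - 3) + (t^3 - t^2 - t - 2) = t^3 - 4*t - 5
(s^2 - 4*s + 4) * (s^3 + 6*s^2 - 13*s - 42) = s^5 + 2*s^4 - 33*s^3 + 34*s^2 + 116*s - 168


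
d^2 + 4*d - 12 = (d - 2)*(d + 6)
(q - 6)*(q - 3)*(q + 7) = q^3 - 2*q^2 - 45*q + 126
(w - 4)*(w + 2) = w^2 - 2*w - 8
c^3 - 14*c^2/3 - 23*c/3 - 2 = (c - 6)*(c + 1/3)*(c + 1)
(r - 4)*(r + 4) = r^2 - 16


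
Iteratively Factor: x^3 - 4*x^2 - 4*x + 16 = (x + 2)*(x^2 - 6*x + 8) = (x - 4)*(x + 2)*(x - 2)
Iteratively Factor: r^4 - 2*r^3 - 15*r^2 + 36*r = (r - 3)*(r^3 + r^2 - 12*r) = r*(r - 3)*(r^2 + r - 12) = r*(r - 3)*(r + 4)*(r - 3)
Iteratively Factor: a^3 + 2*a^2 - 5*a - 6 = (a + 3)*(a^2 - a - 2) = (a - 2)*(a + 3)*(a + 1)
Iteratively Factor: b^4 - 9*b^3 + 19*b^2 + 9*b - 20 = (b + 1)*(b^3 - 10*b^2 + 29*b - 20) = (b - 1)*(b + 1)*(b^2 - 9*b + 20) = (b - 5)*(b - 1)*(b + 1)*(b - 4)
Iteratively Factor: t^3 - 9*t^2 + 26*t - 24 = (t - 2)*(t^2 - 7*t + 12) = (t - 3)*(t - 2)*(t - 4)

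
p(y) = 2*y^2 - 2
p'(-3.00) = -12.00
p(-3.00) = 16.00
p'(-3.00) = -12.00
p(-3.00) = 16.00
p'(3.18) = 12.72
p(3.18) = 18.22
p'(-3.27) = -13.08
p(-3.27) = 19.39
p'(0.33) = 1.32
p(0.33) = -1.78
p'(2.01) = 8.04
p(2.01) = 6.08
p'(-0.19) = -0.76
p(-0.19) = -1.93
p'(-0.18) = -0.72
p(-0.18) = -1.94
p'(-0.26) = -1.04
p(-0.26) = -1.86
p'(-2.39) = -9.56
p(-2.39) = 9.42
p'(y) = 4*y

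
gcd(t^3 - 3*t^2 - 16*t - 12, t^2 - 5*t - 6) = t^2 - 5*t - 6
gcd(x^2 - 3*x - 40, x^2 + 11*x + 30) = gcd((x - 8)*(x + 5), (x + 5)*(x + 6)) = x + 5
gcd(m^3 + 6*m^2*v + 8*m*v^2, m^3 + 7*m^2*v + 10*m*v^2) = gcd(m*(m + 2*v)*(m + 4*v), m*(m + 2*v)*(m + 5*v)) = m^2 + 2*m*v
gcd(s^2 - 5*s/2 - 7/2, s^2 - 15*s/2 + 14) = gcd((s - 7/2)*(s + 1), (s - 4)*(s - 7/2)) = s - 7/2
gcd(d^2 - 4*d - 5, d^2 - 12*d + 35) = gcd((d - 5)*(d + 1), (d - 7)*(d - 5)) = d - 5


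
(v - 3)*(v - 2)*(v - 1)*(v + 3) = v^4 - 3*v^3 - 7*v^2 + 27*v - 18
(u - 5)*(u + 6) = u^2 + u - 30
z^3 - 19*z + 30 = (z - 3)*(z - 2)*(z + 5)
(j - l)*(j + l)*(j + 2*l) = j^3 + 2*j^2*l - j*l^2 - 2*l^3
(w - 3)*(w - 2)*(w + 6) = w^3 + w^2 - 24*w + 36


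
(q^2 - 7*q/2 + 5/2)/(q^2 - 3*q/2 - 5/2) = (q - 1)/(q + 1)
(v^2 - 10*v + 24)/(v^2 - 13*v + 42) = (v - 4)/(v - 7)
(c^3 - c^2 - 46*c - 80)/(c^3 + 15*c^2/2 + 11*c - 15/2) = 2*(c^2 - 6*c - 16)/(2*c^2 + 5*c - 3)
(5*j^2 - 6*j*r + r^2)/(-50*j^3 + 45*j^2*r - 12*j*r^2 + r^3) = (-j + r)/(10*j^2 - 7*j*r + r^2)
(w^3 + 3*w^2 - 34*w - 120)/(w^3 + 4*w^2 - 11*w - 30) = (w^2 - 2*w - 24)/(w^2 - w - 6)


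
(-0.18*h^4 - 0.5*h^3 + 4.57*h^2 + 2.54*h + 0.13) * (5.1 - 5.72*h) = 1.0296*h^5 + 1.942*h^4 - 28.6904*h^3 + 8.7782*h^2 + 12.2104*h + 0.663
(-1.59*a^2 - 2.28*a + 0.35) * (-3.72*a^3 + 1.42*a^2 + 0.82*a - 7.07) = 5.9148*a^5 + 6.2238*a^4 - 5.8434*a^3 + 9.8687*a^2 + 16.4066*a - 2.4745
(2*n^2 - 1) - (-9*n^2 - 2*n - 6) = 11*n^2 + 2*n + 5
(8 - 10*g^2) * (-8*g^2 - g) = 80*g^4 + 10*g^3 - 64*g^2 - 8*g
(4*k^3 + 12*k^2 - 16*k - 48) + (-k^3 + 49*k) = 3*k^3 + 12*k^2 + 33*k - 48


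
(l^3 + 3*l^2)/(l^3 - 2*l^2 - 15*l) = l/(l - 5)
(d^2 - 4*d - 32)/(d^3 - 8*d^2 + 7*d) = (d^2 - 4*d - 32)/(d*(d^2 - 8*d + 7))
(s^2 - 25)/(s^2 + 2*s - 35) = (s + 5)/(s + 7)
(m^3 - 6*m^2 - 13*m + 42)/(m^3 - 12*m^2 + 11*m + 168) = (m - 2)/(m - 8)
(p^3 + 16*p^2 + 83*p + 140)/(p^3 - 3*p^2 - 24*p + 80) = (p^2 + 11*p + 28)/(p^2 - 8*p + 16)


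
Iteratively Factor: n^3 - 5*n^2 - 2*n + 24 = (n - 4)*(n^2 - n - 6) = (n - 4)*(n - 3)*(n + 2)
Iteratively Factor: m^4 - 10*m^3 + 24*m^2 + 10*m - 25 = (m - 5)*(m^3 - 5*m^2 - m + 5) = (m - 5)*(m + 1)*(m^2 - 6*m + 5) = (m - 5)^2*(m + 1)*(m - 1)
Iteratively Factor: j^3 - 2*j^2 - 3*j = (j)*(j^2 - 2*j - 3) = j*(j - 3)*(j + 1)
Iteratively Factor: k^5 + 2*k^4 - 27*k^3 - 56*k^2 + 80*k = (k)*(k^4 + 2*k^3 - 27*k^2 - 56*k + 80) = k*(k + 4)*(k^3 - 2*k^2 - 19*k + 20) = k*(k - 1)*(k + 4)*(k^2 - k - 20) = k*(k - 5)*(k - 1)*(k + 4)*(k + 4)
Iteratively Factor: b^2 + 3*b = (b)*(b + 3)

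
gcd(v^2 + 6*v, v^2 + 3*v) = v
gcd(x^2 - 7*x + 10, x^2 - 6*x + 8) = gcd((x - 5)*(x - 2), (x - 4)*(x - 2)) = x - 2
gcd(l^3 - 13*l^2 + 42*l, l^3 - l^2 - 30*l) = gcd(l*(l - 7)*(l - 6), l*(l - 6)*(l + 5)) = l^2 - 6*l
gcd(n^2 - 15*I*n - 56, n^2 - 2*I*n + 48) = n - 8*I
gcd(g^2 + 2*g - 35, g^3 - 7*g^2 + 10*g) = g - 5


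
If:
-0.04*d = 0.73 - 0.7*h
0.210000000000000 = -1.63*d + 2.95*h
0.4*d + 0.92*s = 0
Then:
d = 1.96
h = 1.15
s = -0.85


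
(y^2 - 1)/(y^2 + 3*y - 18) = (y^2 - 1)/(y^2 + 3*y - 18)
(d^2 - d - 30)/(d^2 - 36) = (d + 5)/(d + 6)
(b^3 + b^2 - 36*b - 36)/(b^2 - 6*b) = b + 7 + 6/b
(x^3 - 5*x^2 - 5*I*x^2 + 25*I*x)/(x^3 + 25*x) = (x - 5)/(x + 5*I)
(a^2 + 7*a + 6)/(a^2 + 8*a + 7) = (a + 6)/(a + 7)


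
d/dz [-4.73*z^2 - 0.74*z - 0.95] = -9.46*z - 0.74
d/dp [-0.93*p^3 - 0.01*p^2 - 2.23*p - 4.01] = -2.79*p^2 - 0.02*p - 2.23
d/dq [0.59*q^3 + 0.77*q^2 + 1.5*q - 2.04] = 1.77*q^2 + 1.54*q + 1.5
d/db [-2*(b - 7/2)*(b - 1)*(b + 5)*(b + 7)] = -8*b^3 - 45*b^2 + 62*b + 231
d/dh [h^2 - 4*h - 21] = 2*h - 4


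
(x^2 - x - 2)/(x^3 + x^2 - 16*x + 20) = (x + 1)/(x^2 + 3*x - 10)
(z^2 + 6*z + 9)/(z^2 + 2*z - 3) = (z + 3)/(z - 1)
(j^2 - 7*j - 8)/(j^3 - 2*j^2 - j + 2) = (j - 8)/(j^2 - 3*j + 2)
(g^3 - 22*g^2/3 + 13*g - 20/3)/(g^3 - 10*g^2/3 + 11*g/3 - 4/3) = (g - 5)/(g - 1)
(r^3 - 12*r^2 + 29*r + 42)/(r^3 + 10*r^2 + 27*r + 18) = (r^2 - 13*r + 42)/(r^2 + 9*r + 18)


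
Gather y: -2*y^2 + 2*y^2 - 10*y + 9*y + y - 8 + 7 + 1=0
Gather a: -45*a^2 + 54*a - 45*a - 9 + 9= -45*a^2 + 9*a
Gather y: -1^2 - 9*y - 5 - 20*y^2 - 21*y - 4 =-20*y^2 - 30*y - 10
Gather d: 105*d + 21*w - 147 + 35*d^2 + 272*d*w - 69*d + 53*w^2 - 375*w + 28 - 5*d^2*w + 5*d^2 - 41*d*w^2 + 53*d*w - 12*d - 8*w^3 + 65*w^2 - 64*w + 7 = d^2*(40 - 5*w) + d*(-41*w^2 + 325*w + 24) - 8*w^3 + 118*w^2 - 418*w - 112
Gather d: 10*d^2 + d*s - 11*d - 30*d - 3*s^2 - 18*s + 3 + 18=10*d^2 + d*(s - 41) - 3*s^2 - 18*s + 21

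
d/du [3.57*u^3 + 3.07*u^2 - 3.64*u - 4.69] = 10.71*u^2 + 6.14*u - 3.64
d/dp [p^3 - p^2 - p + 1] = 3*p^2 - 2*p - 1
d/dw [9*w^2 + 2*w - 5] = 18*w + 2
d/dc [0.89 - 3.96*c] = -3.96000000000000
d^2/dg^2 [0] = 0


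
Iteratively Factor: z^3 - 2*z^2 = (z - 2)*(z^2) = z*(z - 2)*(z)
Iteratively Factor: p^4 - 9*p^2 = (p + 3)*(p^3 - 3*p^2) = (p - 3)*(p + 3)*(p^2) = p*(p - 3)*(p + 3)*(p)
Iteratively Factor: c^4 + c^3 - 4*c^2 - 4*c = (c + 1)*(c^3 - 4*c) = c*(c + 1)*(c^2 - 4) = c*(c + 1)*(c + 2)*(c - 2)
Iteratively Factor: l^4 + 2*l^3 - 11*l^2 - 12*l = (l + 1)*(l^3 + l^2 - 12*l) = l*(l + 1)*(l^2 + l - 12) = l*(l + 1)*(l + 4)*(l - 3)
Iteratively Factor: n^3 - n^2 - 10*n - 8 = (n + 2)*(n^2 - 3*n - 4) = (n - 4)*(n + 2)*(n + 1)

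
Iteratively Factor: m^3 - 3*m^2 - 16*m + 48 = (m - 3)*(m^2 - 16) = (m - 4)*(m - 3)*(m + 4)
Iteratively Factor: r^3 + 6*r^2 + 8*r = (r + 2)*(r^2 + 4*r) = (r + 2)*(r + 4)*(r)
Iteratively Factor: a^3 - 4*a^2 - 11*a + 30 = (a + 3)*(a^2 - 7*a + 10) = (a - 5)*(a + 3)*(a - 2)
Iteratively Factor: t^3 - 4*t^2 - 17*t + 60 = (t - 3)*(t^2 - t - 20) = (t - 5)*(t - 3)*(t + 4)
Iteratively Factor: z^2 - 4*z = (z - 4)*(z)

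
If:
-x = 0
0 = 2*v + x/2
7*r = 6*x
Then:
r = 0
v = 0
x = 0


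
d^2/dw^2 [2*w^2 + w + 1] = 4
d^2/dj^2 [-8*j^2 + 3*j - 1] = -16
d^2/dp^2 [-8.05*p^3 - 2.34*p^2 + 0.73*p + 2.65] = -48.3*p - 4.68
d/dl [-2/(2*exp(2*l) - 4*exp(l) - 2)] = 2*(exp(l) - 1)*exp(l)/(-exp(2*l) + 2*exp(l) + 1)^2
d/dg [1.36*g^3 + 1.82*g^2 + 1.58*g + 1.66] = 4.08*g^2 + 3.64*g + 1.58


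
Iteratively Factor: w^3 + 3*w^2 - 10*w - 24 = (w - 3)*(w^2 + 6*w + 8) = (w - 3)*(w + 2)*(w + 4)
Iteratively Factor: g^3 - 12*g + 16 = (g + 4)*(g^2 - 4*g + 4) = (g - 2)*(g + 4)*(g - 2)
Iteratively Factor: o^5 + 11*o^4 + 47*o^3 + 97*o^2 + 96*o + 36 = (o + 3)*(o^4 + 8*o^3 + 23*o^2 + 28*o + 12) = (o + 2)*(o + 3)*(o^3 + 6*o^2 + 11*o + 6) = (o + 1)*(o + 2)*(o + 3)*(o^2 + 5*o + 6) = (o + 1)*(o + 2)*(o + 3)^2*(o + 2)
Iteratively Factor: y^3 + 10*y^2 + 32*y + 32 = (y + 4)*(y^2 + 6*y + 8) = (y + 2)*(y + 4)*(y + 4)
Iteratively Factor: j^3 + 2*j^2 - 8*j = (j - 2)*(j^2 + 4*j) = j*(j - 2)*(j + 4)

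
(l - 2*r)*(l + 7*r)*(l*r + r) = l^3*r + 5*l^2*r^2 + l^2*r - 14*l*r^3 + 5*l*r^2 - 14*r^3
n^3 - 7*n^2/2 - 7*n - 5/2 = (n - 5)*(n + 1/2)*(n + 1)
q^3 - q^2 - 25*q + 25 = (q - 5)*(q - 1)*(q + 5)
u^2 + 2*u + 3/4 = (u + 1/2)*(u + 3/2)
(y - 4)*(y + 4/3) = y^2 - 8*y/3 - 16/3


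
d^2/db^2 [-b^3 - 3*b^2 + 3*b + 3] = -6*b - 6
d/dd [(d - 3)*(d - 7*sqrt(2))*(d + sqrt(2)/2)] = 3*d^2 - 13*sqrt(2)*d - 6*d - 7 + 39*sqrt(2)/2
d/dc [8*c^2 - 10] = 16*c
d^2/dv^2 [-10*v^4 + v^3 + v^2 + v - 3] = -120*v^2 + 6*v + 2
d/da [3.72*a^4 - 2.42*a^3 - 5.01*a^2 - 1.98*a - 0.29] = 14.88*a^3 - 7.26*a^2 - 10.02*a - 1.98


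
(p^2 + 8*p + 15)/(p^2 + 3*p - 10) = (p + 3)/(p - 2)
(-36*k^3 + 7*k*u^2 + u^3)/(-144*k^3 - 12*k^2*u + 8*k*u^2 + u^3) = (-6*k^2 + k*u + u^2)/(-24*k^2 + 2*k*u + u^2)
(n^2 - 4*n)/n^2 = (n - 4)/n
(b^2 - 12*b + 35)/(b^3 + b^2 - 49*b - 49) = (b - 5)/(b^2 + 8*b + 7)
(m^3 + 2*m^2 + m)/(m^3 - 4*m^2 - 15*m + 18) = m*(m^2 + 2*m + 1)/(m^3 - 4*m^2 - 15*m + 18)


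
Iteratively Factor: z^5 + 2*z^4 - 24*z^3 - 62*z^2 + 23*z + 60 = (z + 4)*(z^4 - 2*z^3 - 16*z^2 + 2*z + 15) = (z - 1)*(z + 4)*(z^3 - z^2 - 17*z - 15) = (z - 1)*(z + 3)*(z + 4)*(z^2 - 4*z - 5) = (z - 1)*(z + 1)*(z + 3)*(z + 4)*(z - 5)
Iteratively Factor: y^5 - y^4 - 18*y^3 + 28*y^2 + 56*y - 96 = (y + 4)*(y^4 - 5*y^3 + 2*y^2 + 20*y - 24) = (y - 2)*(y + 4)*(y^3 - 3*y^2 - 4*y + 12) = (y - 2)*(y + 2)*(y + 4)*(y^2 - 5*y + 6) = (y - 3)*(y - 2)*(y + 2)*(y + 4)*(y - 2)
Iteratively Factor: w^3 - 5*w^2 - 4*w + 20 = (w + 2)*(w^2 - 7*w + 10) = (w - 5)*(w + 2)*(w - 2)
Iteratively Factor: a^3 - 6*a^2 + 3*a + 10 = (a - 5)*(a^2 - a - 2) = (a - 5)*(a + 1)*(a - 2)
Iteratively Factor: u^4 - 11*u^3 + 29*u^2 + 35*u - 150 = (u - 5)*(u^3 - 6*u^2 - u + 30) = (u - 5)^2*(u^2 - u - 6) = (u - 5)^2*(u + 2)*(u - 3)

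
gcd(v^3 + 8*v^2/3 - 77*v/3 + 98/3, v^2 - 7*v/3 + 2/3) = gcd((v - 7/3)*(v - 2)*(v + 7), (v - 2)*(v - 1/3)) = v - 2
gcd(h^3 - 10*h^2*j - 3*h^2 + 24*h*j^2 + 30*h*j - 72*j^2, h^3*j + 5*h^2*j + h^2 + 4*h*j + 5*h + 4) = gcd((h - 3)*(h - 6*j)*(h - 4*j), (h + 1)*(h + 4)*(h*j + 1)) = 1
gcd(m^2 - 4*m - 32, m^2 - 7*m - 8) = m - 8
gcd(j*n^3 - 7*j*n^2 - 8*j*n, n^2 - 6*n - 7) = n + 1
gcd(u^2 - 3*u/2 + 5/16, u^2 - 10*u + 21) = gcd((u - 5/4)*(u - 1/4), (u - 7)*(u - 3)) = 1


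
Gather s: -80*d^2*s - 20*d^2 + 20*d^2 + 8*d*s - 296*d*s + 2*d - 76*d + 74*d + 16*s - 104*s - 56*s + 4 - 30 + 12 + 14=s*(-80*d^2 - 288*d - 144)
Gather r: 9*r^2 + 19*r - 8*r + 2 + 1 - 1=9*r^2 + 11*r + 2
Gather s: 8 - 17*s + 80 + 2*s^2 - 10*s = 2*s^2 - 27*s + 88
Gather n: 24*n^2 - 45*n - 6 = 24*n^2 - 45*n - 6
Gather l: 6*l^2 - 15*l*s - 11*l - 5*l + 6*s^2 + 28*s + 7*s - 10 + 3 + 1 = 6*l^2 + l*(-15*s - 16) + 6*s^2 + 35*s - 6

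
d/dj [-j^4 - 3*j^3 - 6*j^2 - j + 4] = -4*j^3 - 9*j^2 - 12*j - 1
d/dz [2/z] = -2/z^2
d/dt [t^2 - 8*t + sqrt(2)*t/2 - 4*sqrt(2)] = 2*t - 8 + sqrt(2)/2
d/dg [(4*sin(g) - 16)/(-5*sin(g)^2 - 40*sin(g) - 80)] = 4*(sin(g) - 12)*cos(g)/(5*(sin(g) + 4)^3)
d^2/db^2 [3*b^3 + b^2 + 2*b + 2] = 18*b + 2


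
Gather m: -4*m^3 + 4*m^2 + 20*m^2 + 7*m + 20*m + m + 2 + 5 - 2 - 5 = -4*m^3 + 24*m^2 + 28*m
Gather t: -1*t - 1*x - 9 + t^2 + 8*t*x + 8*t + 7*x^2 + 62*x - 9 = t^2 + t*(8*x + 7) + 7*x^2 + 61*x - 18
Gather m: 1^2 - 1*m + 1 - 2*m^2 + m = 2 - 2*m^2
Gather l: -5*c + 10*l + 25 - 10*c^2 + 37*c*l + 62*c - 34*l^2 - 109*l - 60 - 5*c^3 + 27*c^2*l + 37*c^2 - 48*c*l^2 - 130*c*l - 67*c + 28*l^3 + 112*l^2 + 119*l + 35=-5*c^3 + 27*c^2 - 10*c + 28*l^3 + l^2*(78 - 48*c) + l*(27*c^2 - 93*c + 20)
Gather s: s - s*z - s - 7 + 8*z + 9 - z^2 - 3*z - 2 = -s*z - z^2 + 5*z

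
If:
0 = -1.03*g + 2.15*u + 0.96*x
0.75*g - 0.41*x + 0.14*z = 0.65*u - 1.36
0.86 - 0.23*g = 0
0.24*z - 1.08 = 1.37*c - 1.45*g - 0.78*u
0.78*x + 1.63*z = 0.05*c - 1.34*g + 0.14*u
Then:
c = -0.97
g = 3.74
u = -4.22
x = 13.46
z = -9.91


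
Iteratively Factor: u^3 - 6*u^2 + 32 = (u + 2)*(u^2 - 8*u + 16) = (u - 4)*(u + 2)*(u - 4)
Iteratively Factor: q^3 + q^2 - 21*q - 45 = (q - 5)*(q^2 + 6*q + 9) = (q - 5)*(q + 3)*(q + 3)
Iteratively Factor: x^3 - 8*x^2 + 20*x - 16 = (x - 4)*(x^2 - 4*x + 4) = (x - 4)*(x - 2)*(x - 2)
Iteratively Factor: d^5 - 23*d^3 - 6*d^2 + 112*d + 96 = (d + 2)*(d^4 - 2*d^3 - 19*d^2 + 32*d + 48) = (d - 4)*(d + 2)*(d^3 + 2*d^2 - 11*d - 12) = (d - 4)*(d + 2)*(d + 4)*(d^2 - 2*d - 3) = (d - 4)*(d - 3)*(d + 2)*(d + 4)*(d + 1)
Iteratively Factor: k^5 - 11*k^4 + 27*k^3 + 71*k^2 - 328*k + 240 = (k - 4)*(k^4 - 7*k^3 - k^2 + 67*k - 60) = (k - 4)*(k - 1)*(k^3 - 6*k^2 - 7*k + 60) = (k - 4)*(k - 1)*(k + 3)*(k^2 - 9*k + 20) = (k - 4)^2*(k - 1)*(k + 3)*(k - 5)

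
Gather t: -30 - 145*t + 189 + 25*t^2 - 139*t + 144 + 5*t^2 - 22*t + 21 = 30*t^2 - 306*t + 324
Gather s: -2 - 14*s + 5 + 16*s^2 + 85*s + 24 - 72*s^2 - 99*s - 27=-56*s^2 - 28*s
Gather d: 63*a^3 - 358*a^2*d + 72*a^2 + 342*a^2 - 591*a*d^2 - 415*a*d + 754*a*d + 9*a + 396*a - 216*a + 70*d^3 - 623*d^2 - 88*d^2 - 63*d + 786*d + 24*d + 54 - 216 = 63*a^3 + 414*a^2 + 189*a + 70*d^3 + d^2*(-591*a - 711) + d*(-358*a^2 + 339*a + 747) - 162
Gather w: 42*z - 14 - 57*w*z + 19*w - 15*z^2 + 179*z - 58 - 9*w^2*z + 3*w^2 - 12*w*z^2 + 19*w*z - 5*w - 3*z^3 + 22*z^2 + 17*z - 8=w^2*(3 - 9*z) + w*(-12*z^2 - 38*z + 14) - 3*z^3 + 7*z^2 + 238*z - 80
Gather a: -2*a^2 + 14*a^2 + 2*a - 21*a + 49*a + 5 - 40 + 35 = 12*a^2 + 30*a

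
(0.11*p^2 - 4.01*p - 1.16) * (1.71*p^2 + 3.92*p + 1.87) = 0.1881*p^4 - 6.4259*p^3 - 17.4971*p^2 - 12.0459*p - 2.1692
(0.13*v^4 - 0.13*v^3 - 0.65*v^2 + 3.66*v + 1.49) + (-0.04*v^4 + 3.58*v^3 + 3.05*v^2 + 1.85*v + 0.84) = 0.09*v^4 + 3.45*v^3 + 2.4*v^2 + 5.51*v + 2.33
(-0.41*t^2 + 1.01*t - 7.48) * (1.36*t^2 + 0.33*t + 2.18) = -0.5576*t^4 + 1.2383*t^3 - 10.7333*t^2 - 0.2666*t - 16.3064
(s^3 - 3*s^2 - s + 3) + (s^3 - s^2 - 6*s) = 2*s^3 - 4*s^2 - 7*s + 3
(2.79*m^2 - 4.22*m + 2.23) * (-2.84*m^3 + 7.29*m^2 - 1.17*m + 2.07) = -7.9236*m^5 + 32.3239*m^4 - 40.3613*m^3 + 26.9694*m^2 - 11.3445*m + 4.6161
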